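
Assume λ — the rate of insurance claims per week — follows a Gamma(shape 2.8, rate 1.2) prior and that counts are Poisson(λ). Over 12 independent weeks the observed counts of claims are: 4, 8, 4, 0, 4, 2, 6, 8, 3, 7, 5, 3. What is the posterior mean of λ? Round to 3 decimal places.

Total count ∑xᵢ = 54 over n = 12 weeks.
Gamma is conjugate to the Poisson likelihood: posterior is Gamma(shape = 2.8+54 = 56.8, rate = 1.2+12 = 13.2).
Posterior mean = shape/rate = 56.8/13.2 = 4.303.

Posterior mean ≈ 4.303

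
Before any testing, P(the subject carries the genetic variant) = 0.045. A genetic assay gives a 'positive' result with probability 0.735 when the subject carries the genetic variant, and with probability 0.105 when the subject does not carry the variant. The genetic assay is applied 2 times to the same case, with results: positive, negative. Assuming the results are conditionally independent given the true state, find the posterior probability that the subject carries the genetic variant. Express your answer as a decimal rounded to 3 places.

Posterior P(H) ≈ 0.089

Let H be the event that the subject carries the genetic variant; start with P(H) = 0.045. P('positive'|H) = 0.735, P('positive'|¬H) = 0.105.
Update on result 1 ('positive'): P(H) ← 0.735·0.0450 / (0.735·0.0450 + 0.105·0.9550) = 0.033075/0.13335 = 0.2480.
Update on result 2 ('negative'): P(H) ← 0.265·0.2480 / (0.265·0.2480 + 0.895·0.7520) = 0.065728/0.73874 = 0.0890.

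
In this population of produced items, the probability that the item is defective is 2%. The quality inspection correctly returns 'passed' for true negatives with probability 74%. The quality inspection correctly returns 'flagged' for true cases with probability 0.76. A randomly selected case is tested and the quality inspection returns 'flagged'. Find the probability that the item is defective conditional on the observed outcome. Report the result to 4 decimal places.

Let H be the event that the item is defective. P(H) = 0.02, so P(¬H) = 0.98. With E the 'flagged' result, P(E|H) = 0.76 and P(E|¬H) = 0.26.
P(E) = 0.76·0.02 + 0.26·0.98 = 0.015200 + 0.25480 = 0.27000.
By Bayes' theorem, P(H|E) = 0.015200 / 0.27000 = 0.0563.

P(H | E) ≈ 0.0563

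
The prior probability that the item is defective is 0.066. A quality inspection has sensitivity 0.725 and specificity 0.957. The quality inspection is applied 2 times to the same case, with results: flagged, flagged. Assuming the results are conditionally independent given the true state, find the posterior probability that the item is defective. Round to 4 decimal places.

Let H be the event that the item is defective; start with P(H) = 0.066. P('flagged'|H) = 0.725, P('flagged'|¬H) = 0.043.
Update on result 1 ('flagged'): P(H) ← 0.725·0.0660 / (0.725·0.0660 + 0.043·0.9340) = 0.047850/0.088012 = 0.5437.
Update on result 2 ('flagged'): P(H) ← 0.725·0.5437 / (0.725·0.5437 + 0.043·0.4563) = 0.39417/0.41379 = 0.9526.

Posterior P(H) ≈ 0.9526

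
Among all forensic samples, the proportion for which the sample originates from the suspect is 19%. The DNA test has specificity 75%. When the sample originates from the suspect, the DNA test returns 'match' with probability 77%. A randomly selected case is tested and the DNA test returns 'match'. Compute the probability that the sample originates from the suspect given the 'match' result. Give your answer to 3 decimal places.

P(H | E) ≈ 0.419

Let H be the event that the sample originates from the suspect. P(H) = 0.19, so P(¬H) = 0.81. With E the 'match' result, P(E|H) = 0.77 and P(E|¬H) = 0.25.
P(E) = 0.77·0.19 + 0.25·0.81 = 0.14630 + 0.20250 = 0.34880.
By Bayes' theorem, P(H|E) = 0.14630 / 0.34880 = 0.419.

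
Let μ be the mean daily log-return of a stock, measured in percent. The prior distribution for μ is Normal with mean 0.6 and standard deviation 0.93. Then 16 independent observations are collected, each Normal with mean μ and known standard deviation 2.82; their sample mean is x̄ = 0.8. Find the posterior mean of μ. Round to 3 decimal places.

Posterior mean ≈ 0.727

With known σ, the Normal prior is conjugate. Weight on the data is w = (n/σ²)/(n/σ² + 1/τ₀²) = 2.01197/(2.01197+1.15620) = 0.63506.
Posterior mean = w·x̄ + (1−w)·μ₀ = 0.63506·0.8 + 0.36494·0.6 = 0.727.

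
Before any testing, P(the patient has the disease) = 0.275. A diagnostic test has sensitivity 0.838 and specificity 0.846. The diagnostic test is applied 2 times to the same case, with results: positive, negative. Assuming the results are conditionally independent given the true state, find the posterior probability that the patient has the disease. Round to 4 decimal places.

With H the event that the patient has the disease, the joint likelihood of the observed sequence is P(data|H) = 0.838·0.162 = 0.13576 and P(data|¬H) = 0.154·0.846 = 0.13028.
Bayes: P(H|data) = 0.275·0.13576 / (0.275·0.13576 + 0.725·0.13028) = 0.037333/0.13179 = 0.2833.

Posterior P(H) ≈ 0.2833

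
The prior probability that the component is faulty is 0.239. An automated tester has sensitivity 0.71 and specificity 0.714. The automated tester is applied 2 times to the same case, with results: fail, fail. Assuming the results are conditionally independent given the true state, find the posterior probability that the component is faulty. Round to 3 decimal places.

With H the event that the component is faulty, the joint likelihood of the observed sequence is P(data|H) = 0.71·0.71 = 0.50410 and P(data|¬H) = 0.286·0.286 = 0.081796.
Bayes: P(H|data) = 0.239·0.50410 / (0.239·0.50410 + 0.761·0.081796) = 0.12048/0.18273 = 0.6593.

Posterior P(H) ≈ 0.659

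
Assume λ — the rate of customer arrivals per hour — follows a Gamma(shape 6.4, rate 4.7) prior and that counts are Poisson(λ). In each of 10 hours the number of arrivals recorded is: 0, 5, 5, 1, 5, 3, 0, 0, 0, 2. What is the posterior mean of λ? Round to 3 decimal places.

The Poisson likelihood adds the total count to the shape and the number of exposure periods to the rate. Here ∑xᵢ = 21 and n = 10, so shape 6.4→27.4 and rate 4.7→14.7.
E[λ | data] = 27.4/14.7 = 1.864.

Posterior mean ≈ 1.864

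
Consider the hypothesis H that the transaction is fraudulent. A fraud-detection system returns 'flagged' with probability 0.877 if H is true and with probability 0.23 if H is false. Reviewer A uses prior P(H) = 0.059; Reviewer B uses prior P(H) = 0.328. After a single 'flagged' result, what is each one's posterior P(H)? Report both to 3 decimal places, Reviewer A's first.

P('+'|H) = 0.877, P('+'|¬H) = 0.23.
Reviewer A: numerator 0.877·0.059 = 0.051743; evidence = 0.051743+0.23·0.941 = 0.26817; posterior = 0.193.
Reviewer B: numerator 0.877·0.328 = 0.28766; evidence = 0.28766+0.23·0.672 = 0.44222; posterior = 0.650.

Reviewer A: 0.193; Reviewer B: 0.650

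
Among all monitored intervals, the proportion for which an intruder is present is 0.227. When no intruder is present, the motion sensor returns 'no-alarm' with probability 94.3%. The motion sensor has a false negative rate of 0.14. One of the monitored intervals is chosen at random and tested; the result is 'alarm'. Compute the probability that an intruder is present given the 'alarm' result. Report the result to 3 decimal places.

Let H be the event that an intruder is present. P(H) = 0.227, so P(¬H) = 0.773. With E the 'alarm' result, P(E|H) = 0.86 and P(E|¬H) = 0.057.
P(E) = 0.86·0.227 + 0.057·0.773 = 0.19522 + 0.044061 = 0.23928.
By Bayes' theorem, P(H|E) = 0.19522 / 0.23928 = 0.816.

P(H | E) ≈ 0.816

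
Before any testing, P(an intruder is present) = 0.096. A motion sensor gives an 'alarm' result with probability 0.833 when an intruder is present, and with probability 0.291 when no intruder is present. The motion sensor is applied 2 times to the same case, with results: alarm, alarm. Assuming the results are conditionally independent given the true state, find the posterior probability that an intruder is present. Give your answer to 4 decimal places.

With H the event that an intruder is present, the joint likelihood of the observed sequence is P(data|H) = 0.833·0.833 = 0.69389 and P(data|¬H) = 0.291·0.291 = 0.084681.
Bayes: P(H|data) = 0.096·0.69389 / (0.096·0.69389 + 0.904·0.084681) = 0.066613/0.14316 = 0.4653.

Posterior P(H) ≈ 0.4653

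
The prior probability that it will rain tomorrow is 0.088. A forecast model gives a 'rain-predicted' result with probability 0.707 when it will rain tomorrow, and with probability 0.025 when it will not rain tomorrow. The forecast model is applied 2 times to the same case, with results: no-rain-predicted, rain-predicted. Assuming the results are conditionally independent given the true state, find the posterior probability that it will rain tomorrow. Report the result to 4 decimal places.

Posterior P(H) ≈ 0.4506

Let H be the event that it will rain tomorrow; start with P(H) = 0.088. P('rain-predicted'|H) = 0.707, P('rain-predicted'|¬H) = 0.025.
Update on result 1 ('no-rain-predicted'): P(H) ← 0.293·0.0880 / (0.293·0.0880 + 0.975·0.9120) = 0.025784/0.91498 = 0.0282.
Update on result 2 ('rain-predicted'): P(H) ← 0.707·0.0282 / (0.707·0.0282 + 0.025·0.9718) = 0.019923/0.044219 = 0.4506.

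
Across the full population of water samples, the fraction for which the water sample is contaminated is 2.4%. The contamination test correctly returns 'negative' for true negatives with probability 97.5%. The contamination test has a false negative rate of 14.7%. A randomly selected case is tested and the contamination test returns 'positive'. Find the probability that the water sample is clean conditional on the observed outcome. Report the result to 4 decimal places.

Write H for 'the water sample is contaminated'. Prior odds H:¬H = 0.024/0.976 = 0.024590. For the 'positive' outcome, the likelihood ratio is 0.853/0.025 = 34.120.
Posterior odds = 0.024590 × 34.120 = 0.83902, so P(H|E) = 0.83902/(1+0.83902) = 0.4562. Then P(¬H|E) = 1 − 0.4562 = 0.5438.

P(¬H | E) ≈ 0.5438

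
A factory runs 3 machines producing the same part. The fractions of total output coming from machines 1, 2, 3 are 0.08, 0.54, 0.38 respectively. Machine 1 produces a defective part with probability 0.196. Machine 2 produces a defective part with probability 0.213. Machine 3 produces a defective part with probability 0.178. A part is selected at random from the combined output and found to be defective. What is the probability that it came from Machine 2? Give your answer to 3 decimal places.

Posterior probability ≈ 0.580

Tabulate prior·likelihood by source: [1] prior 0.08, lik 0.196, product 0.01568; [2] prior 0.54, lik 0.213, product 0.1150; [3] prior 0.38, lik 0.178, product 0.06764.
Normalizing constant = 0.19834; the posterior for Machine 2 is its product over the sum, 0.1150/0.19834 = 0.580.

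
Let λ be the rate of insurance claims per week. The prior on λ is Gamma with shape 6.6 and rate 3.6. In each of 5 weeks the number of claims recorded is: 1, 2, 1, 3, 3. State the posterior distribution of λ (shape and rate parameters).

Posterior: Gamma(shape=16.6, rate=8.6)

Total count ∑xᵢ = 10 over n = 5 weeks.
Gamma is conjugate to the Poisson likelihood: posterior is Gamma(shape = 6.6+10 = 16.6, rate = 3.6+5 = 8.6).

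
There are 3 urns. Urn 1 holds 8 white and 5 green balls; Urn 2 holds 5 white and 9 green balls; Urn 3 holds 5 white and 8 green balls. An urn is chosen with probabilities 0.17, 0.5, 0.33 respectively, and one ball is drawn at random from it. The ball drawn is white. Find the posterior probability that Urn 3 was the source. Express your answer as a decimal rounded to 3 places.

P(white|Urn 1) = 0.6154; P(white|Urn 2) = 0.3571; P(white|Urn 3) = 0.3846.
Prior × likelihood for each source: 0.17·0.6154=0.1046, 0.5·0.3571=0.1786, 0.33·0.3846=0.1269. Summing gives P(white) = 0.41011.
P(Urn 3 | white) = 0.1269 / 0.41011 = 0.309.

Posterior probability ≈ 0.309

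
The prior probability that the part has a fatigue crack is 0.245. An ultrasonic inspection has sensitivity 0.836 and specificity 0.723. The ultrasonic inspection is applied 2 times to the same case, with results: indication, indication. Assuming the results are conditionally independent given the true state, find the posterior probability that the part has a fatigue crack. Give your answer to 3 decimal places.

Let H be the event that the part has a fatigue crack; start with P(H) = 0.245. P('indication'|H) = 0.836, P('indication'|¬H) = 0.277.
Update on result 1 ('indication'): P(H) ← 0.836·0.2450 / (0.836·0.2450 + 0.277·0.7550) = 0.20482/0.41395 = 0.4948.
Update on result 2 ('indication'): P(H) ← 0.836·0.4948 / (0.836·0.4948 + 0.277·0.5052) = 0.41364/0.55359 = 0.7472.

Posterior P(H) ≈ 0.747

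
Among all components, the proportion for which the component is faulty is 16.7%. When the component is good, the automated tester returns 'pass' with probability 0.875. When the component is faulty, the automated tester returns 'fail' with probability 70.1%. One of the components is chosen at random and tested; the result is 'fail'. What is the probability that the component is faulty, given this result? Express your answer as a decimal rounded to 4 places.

P(H | E) ≈ 0.5293

Write H for 'the component is faulty'. Prior odds H:¬H = 0.167/0.833 = 0.20048. For the 'fail' outcome, the likelihood ratio is 0.701/0.125 = 5.6080.
Posterior odds = 0.20048 × 5.6080 = 1.1243, so P(H|E) = 1.1243/(1+1.1243) = 0.5293.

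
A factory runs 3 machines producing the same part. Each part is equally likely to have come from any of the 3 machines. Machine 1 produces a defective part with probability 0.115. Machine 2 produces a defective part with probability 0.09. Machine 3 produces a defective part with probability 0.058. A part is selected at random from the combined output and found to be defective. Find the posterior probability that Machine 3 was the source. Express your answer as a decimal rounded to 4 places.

Posterior probability ≈ 0.2205

P(defective|M1) = 0.115; P(defective|M2) = 0.09; P(defective|M3) = 0.058.
Prior × likelihood for each source: 0.333333·0.115=0.03833, 0.333333·0.09=0.03000, 0.333333·0.058=0.01933. Summing gives P(defective) = 0.087667.
P(Machine 3 | defective) = 0.01933 / 0.087667 = 0.2205.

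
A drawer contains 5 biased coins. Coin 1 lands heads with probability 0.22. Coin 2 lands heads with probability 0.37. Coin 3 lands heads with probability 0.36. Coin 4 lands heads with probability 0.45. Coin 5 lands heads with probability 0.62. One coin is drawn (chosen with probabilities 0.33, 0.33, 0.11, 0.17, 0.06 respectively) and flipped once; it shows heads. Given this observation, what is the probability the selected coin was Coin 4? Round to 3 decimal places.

Posterior probability ≈ 0.220

P(heads|C1) = 0.22; P(heads|C2) = 0.37; P(heads|C3) = 0.36; P(heads|C4) = 0.45; P(heads|C5) = 0.62.
Prior × likelihood for each source: 0.33·0.22=0.07260, 0.33·0.37=0.1221, 0.11·0.36=0.03960, 0.17·0.45=0.07650, 0.06·0.62=0.03720. Summing gives P(heads) = 0.34800.
P(Coin 4 | heads) = 0.07650 / 0.34800 = 0.220.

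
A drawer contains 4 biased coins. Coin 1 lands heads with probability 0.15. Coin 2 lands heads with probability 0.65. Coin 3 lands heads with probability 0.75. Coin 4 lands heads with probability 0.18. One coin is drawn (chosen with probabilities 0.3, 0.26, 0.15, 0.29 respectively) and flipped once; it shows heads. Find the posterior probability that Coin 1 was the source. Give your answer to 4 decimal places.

Tabulate prior·likelihood by source: [1] prior 0.3, lik 0.15, product 0.04500; [2] prior 0.26, lik 0.65, product 0.1690; [3] prior 0.15, lik 0.75, product 0.1125; [4] prior 0.29, lik 0.18, product 0.05220.
Normalizing constant = 0.37870; the posterior for Coin 1 is its product over the sum, 0.04500/0.37870 = 0.1188.

Posterior probability ≈ 0.1188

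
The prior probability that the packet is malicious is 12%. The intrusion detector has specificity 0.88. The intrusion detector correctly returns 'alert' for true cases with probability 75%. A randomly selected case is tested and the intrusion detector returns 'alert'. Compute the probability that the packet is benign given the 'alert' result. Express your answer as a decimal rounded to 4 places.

Write H for 'the packet is malicious'. Prior odds H:¬H = 0.12/0.88 = 0.13636. For the 'alert' outcome, the likelihood ratio is 0.75/0.12 = 6.2500.
Posterior odds = 0.13636 × 6.2500 = 0.85227, so P(H|E) = 0.85227/(1+0.85227) = 0.4601. Then P(¬H|E) = 1 − 0.4601 = 0.5399.

P(¬H | E) ≈ 0.5399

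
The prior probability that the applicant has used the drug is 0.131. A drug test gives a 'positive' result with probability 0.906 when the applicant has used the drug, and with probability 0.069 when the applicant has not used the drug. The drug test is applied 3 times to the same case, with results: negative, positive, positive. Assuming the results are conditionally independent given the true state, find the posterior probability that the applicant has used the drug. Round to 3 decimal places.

Let H be the event that the applicant has used the drug; start with P(H) = 0.131. P('positive'|H) = 0.906, P('positive'|¬H) = 0.069.
Update on result 1 ('negative'): P(H) ← 0.094·0.1310 / (0.094·0.1310 + 0.931·0.8690) = 0.012314/0.82135 = 0.0150.
Update on result 2 ('positive'): P(H) ← 0.906·0.0150 / (0.906·0.0150 + 0.069·0.9850) = 0.013583/0.081549 = 0.1666.
Update on result 3 ('positive'): P(H) ← 0.906·0.1666 / (0.906·0.1666 + 0.069·0.8334) = 0.15091/0.20841 = 0.7241.

Posterior P(H) ≈ 0.724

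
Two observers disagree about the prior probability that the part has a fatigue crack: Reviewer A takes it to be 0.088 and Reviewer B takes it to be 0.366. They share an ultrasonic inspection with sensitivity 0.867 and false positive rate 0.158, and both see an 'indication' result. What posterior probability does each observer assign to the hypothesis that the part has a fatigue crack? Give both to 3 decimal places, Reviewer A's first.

P('+'|H) = 0.867, P('+'|¬H) = 0.158.
Reviewer A: numerator 0.867·0.088 = 0.076296; evidence = 0.076296+0.158·0.912 = 0.22039; posterior = 0.346.
Reviewer B: numerator 0.867·0.366 = 0.31732; evidence = 0.31732+0.158·0.634 = 0.41749; posterior = 0.760.

Reviewer A: 0.346; Reviewer B: 0.760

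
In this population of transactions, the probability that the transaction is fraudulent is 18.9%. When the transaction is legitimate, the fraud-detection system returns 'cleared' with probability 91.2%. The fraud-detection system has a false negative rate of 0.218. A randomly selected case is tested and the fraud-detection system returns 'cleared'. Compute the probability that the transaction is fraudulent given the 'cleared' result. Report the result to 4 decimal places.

P(H | E) ≈ 0.0528

Let H be the event that the transaction is fraudulent. P(H) = 0.189, so P(¬H) = 0.811. With E the 'cleared' result, P(E|H) = 0.218 and P(E|¬H) = 0.912.
P(E) = 0.218·0.189 + 0.912·0.811 = 0.041202 + 0.73963 = 0.78083.
By Bayes' theorem, P(H|E) = 0.041202 / 0.78083 = 0.0528.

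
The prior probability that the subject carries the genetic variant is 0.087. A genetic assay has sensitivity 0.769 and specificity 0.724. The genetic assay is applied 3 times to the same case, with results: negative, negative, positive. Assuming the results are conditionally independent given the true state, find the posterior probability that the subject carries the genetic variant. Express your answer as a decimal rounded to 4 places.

Posterior P(H) ≈ 0.0263

With H the event that the subject carries the genetic variant, the joint likelihood of the observed sequence is P(data|H) = 0.231·0.231·0.769 = 0.041035 and P(data|¬H) = 0.724·0.724·0.276 = 0.14467.
Bayes: P(H|data) = 0.087·0.041035 / (0.087·0.041035 + 0.913·0.14467) = 0.0035700/0.13566 = 0.0263.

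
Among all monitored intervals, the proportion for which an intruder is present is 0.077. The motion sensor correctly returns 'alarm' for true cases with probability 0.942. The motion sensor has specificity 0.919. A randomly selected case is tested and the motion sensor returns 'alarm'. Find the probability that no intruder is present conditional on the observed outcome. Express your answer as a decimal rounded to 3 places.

P(¬H | E) ≈ 0.508

Write H for 'an intruder is present'. Prior odds H:¬H = 0.077/0.923 = 0.083424. For the 'alarm' outcome, the likelihood ratio is 0.942/0.081 = 11.630.
Posterior odds = 0.083424 × 11.630 = 0.97019, so P(H|E) = 0.97019/(1+0.97019) = 0.492. Then P(¬H|E) = 1 − 0.492 = 0.508.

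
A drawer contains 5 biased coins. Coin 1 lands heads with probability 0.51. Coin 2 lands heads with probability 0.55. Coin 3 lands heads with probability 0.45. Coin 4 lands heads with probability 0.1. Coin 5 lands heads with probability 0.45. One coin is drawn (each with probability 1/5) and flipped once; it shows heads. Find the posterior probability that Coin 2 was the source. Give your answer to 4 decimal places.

Posterior probability ≈ 0.2670

Tabulate prior·likelihood by source: [1] prior 0.2, lik 0.51, product 0.1020; [2] prior 0.2, lik 0.55, product 0.1100; [3] prior 0.2, lik 0.45, product 0.09000; [4] prior 0.2, lik 0.1, product 0.02000; [5] prior 0.2, lik 0.45, product 0.09000.
Normalizing constant = 0.41200; the posterior for Coin 2 is its product over the sum, 0.1100/0.41200 = 0.2670.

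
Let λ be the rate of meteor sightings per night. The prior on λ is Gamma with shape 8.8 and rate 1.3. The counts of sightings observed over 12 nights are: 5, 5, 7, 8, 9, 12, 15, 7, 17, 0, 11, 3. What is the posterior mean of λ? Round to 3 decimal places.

Total count ∑xᵢ = 99 over n = 12 nights.
Gamma is conjugate to the Poisson likelihood: posterior is Gamma(shape = 8.8+99 = 107.8, rate = 1.3+12 = 13.3).
Posterior mean = shape/rate = 107.8/13.3 = 8.105.

Posterior mean ≈ 8.105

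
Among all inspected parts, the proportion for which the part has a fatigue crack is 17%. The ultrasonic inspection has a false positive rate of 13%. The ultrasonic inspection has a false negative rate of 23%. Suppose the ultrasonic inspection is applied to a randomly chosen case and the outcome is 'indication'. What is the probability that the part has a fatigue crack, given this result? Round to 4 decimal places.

P(H | E) ≈ 0.5482

Let H be the event that the part has a fatigue crack. P(H) = 0.17, so P(¬H) = 0.83. With E the 'indication' result, P(E|H) = 0.77 and P(E|¬H) = 0.13.
P(E) = 0.77·0.17 + 0.13·0.83 = 0.13090 + 0.10790 = 0.23880.
By Bayes' theorem, P(H|E) = 0.13090 / 0.23880 = 0.5482.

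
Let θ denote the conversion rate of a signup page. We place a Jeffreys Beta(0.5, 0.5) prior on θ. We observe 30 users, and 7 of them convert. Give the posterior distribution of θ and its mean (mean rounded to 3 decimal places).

Posterior: Beta(7.5, 23.5); mean ≈ 0.242

Observing 7 successes and 23 failures updates Beta(0.5, 0.5) by adding the success and failure counts to the two shape parameters: α = 0.5+7 = 7.5, β = 0.5+23 = 23.5.
Posterior mean = α/(α+β) = 7.5/31 = 0.242.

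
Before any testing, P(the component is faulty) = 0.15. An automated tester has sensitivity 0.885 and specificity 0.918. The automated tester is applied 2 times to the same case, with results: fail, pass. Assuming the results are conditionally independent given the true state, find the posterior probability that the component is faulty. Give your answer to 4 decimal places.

With H the event that the component is faulty, the joint likelihood of the observed sequence is P(data|H) = 0.885·0.115 = 0.10178 and P(data|¬H) = 0.082·0.918 = 0.075276.
Bayes: P(H|data) = 0.15·0.10178 / (0.15·0.10178 + 0.85·0.075276) = 0.015266/0.079251 = 0.1926.

Posterior P(H) ≈ 0.1926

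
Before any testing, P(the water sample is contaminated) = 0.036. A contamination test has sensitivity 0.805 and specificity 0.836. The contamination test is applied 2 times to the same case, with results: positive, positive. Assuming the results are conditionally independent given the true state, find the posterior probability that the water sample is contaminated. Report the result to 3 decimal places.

With H the event that the water sample is contaminated, the joint likelihood of the observed sequence is P(data|H) = 0.805·0.805 = 0.64803 and P(data|¬H) = 0.164·0.164 = 0.026896.
Bayes: P(H|data) = 0.036·0.64803 / (0.036·0.64803 + 0.964·0.026896) = 0.023329/0.049257 = 0.4736.

Posterior P(H) ≈ 0.474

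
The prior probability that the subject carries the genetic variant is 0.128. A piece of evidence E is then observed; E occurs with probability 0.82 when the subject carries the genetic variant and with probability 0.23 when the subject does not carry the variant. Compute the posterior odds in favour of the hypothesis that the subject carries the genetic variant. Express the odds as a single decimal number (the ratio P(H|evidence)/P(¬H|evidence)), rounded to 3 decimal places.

Posterior odds ≈ 0.523

Prior odds = 0.128/(1−0.128) = 0.14679.
Likelihood ratio for E = 0.82/0.23 = 3.5652.
Posterior odds = prior odds × LR = 0.52333.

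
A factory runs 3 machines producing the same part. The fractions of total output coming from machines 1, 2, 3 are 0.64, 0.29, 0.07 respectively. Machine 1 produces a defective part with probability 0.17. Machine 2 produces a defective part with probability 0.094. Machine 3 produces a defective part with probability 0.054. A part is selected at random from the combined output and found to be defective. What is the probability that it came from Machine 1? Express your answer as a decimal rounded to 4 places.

Posterior probability ≈ 0.7780

Tabulate prior·likelihood by source: [1] prior 0.64, lik 0.17, product 0.1088; [2] prior 0.29, lik 0.094, product 0.02726; [3] prior 0.07, lik 0.054, product 0.003780.
Normalizing constant = 0.13984; the posterior for Machine 1 is its product over the sum, 0.1088/0.13984 = 0.7780.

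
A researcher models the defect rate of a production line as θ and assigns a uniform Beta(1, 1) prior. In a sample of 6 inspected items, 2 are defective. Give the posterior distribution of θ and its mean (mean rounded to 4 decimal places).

Observing 2 successes and 4 failures updates Beta(1, 1) by adding the success and failure counts to the two shape parameters: α = 1+2 = 3, β = 1+4 = 5.
Posterior mean = α/(α+β) = 3/8 = 0.3750.

Posterior: Beta(3, 5); mean ≈ 0.3750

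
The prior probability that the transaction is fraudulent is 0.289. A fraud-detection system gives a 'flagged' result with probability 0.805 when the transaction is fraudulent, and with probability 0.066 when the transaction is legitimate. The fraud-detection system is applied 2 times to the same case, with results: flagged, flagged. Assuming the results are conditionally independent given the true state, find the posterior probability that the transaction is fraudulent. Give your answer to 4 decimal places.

Posterior P(H) ≈ 0.9837

With H the event that the transaction is fraudulent, the joint likelihood of the observed sequence is P(data|H) = 0.805·0.805 = 0.64803 and P(data|¬H) = 0.066·0.066 = 0.0043560.
Bayes: P(H|data) = 0.289·0.64803 / (0.289·0.64803 + 0.711·0.0043560) = 0.18728/0.19038 = 0.9837.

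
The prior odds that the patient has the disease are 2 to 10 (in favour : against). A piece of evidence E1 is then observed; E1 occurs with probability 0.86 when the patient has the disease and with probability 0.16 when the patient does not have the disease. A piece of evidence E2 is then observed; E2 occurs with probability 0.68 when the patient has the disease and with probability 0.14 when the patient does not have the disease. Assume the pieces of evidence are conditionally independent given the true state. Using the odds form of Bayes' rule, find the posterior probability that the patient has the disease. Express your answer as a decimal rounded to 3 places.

Posterior probability ≈ 0.839

Prior odds = 2/10 = 0.20000. In log-odds, ln(0.20000) = -1.6094.
Add log likelihood ratios: ln(5.3750) + ln(4.8571) = 3.2622.
Posterior log-odds = 1.6528, so posterior odds = exp(1.6528) = 5.2214. Converting, P(H|E) = 5.2214/6.2214 = 0.839.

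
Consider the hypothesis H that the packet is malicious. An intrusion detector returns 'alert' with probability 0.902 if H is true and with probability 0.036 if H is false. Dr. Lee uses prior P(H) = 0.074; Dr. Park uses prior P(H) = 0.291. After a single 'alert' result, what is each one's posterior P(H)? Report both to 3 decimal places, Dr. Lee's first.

The likelihood ratio for an 'alert' result is 0.902/0.036 = 25.056.
Dr. Lee: prior odds 0.074/0.926 = 0.079914; posterior odds 2.0023; posterior probability 0.667.
Dr. Park: prior odds 0.291/0.709 = 0.41044; posterior odds 10.284; posterior probability 0.911.

Dr. Lee: 0.667; Dr. Park: 0.911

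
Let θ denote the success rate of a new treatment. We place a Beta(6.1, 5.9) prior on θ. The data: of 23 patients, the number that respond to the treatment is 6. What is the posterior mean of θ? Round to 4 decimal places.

The binomial likelihood is conjugate to the Beta prior: with 6 successes and 17 failures, the posterior is Beta(6.1+6, 5.9+17) = Beta(12.1, 22.9).
E[θ | data] = 12.1/(12.1+22.9) = 0.3457.

Posterior mean ≈ 0.3457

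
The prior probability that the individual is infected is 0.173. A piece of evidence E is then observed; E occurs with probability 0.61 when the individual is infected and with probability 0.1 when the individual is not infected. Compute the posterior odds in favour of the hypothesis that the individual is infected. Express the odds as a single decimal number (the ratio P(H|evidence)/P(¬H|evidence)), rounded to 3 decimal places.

Posterior odds ≈ 1.276

Prior odds = 0.173/(1−0.173) = 0.20919. In log-odds, ln(0.20919) = -1.5645.
Add log likelihood ratio: ln(6.1000) = 1.8083.
Posterior log-odds = 0.24378, so posterior odds = exp(0.24378) = 1.2761.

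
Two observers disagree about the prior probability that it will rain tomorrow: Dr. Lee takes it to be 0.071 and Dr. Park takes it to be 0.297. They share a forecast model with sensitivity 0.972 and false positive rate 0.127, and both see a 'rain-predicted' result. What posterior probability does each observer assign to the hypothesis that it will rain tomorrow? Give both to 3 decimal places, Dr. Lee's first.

Dr. Lee: 0.369; Dr. Park: 0.764

The likelihood ratio for a 'rain-predicted' result is 0.972/0.127 = 7.6535.
Dr. Lee: prior odds 0.071/0.929 = 0.076426; posterior odds 0.58493; posterior probability 0.369.
Dr. Park: prior odds 0.297/0.703 = 0.42248; posterior odds 3.2334; posterior probability 0.764.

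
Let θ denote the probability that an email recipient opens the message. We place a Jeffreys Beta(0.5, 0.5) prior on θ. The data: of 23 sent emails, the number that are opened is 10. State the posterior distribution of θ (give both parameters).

The binomial likelihood is conjugate to the Beta prior: with 10 successes and 13 failures, the posterior is Beta(0.5+10, 0.5+13) = Beta(10.5, 13.5).

Posterior: Beta(10.5, 13.5)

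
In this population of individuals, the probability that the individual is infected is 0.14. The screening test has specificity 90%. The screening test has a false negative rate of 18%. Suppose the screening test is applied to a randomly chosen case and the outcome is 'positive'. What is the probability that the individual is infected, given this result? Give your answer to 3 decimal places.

Let H be the event that the individual is infected. P(H) = 0.14, so P(¬H) = 0.86. With E the 'positive' result, P(E|H) = 0.82 and P(E|¬H) = 0.1.
P(E) = 0.82·0.14 + 0.1·0.86 = 0.11480 + 0.086000 = 0.20080.
By Bayes' theorem, P(H|E) = 0.11480 / 0.20080 = 0.572.

P(H | E) ≈ 0.572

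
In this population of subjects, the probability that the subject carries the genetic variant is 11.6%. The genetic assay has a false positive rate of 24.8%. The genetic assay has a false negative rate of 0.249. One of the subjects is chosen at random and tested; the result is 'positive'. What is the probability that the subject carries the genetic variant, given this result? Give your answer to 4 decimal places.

Write H for 'the subject carries the genetic variant'. Prior odds H:¬H = 0.116/0.884 = 0.13122. For the 'positive' outcome, the likelihood ratio is 0.751/0.248 = 3.0282.
Posterior odds = 0.13122 × 3.0282 = 0.39737, so P(H|E) = 0.39737/(1+0.39737) = 0.2844.

P(H | E) ≈ 0.2844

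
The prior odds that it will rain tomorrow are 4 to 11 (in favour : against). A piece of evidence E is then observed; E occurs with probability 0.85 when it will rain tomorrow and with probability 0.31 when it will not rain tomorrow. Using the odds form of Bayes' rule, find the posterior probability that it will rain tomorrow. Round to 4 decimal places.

Posterior probability ≈ 0.4993

Prior odds = 4/11 = 0.36364.
Likelihood ratio for E = 0.85/0.31 = 2.7419.
Posterior odds = prior odds × LR = 0.99707.
Posterior probability = odds/(1+odds) = 0.99707/1.9971 = 0.4993.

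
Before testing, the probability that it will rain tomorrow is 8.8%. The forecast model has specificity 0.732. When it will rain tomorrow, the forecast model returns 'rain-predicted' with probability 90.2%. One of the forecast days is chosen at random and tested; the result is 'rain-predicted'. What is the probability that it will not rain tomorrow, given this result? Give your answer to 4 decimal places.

P(¬H | E) ≈ 0.7549

Let H be the event that it will rain tomorrow. P(H) = 0.088, so P(¬H) = 0.912. With E the 'rain-predicted' result, P(E|H) = 0.902 and P(E|¬H) = 0.268.
P(E) = 0.902·0.088 + 0.268·0.912 = 0.079376 + 0.24442 = 0.32379.
By Bayes' theorem, P(H|E) = 0.079376 / 0.32379 = 0.2451. Hence P(¬H|E) = 1 − 0.2451 = 0.7549.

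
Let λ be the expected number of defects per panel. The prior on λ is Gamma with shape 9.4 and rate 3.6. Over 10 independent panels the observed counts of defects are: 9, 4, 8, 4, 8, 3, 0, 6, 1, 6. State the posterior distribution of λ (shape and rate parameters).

Total count ∑xᵢ = 49 over n = 10 panels.
Gamma is conjugate to the Poisson likelihood: posterior is Gamma(shape = 9.4+49 = 58.4, rate = 3.6+10 = 13.6).

Posterior: Gamma(shape=58.4, rate=13.6)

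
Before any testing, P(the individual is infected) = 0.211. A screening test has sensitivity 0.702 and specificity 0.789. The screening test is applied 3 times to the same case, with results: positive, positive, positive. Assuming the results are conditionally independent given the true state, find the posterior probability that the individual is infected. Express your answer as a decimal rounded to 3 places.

Let H be the event that the individual is infected; start with P(H) = 0.211. P('positive'|H) = 0.702, P('positive'|¬H) = 0.211.
Update on result 1 ('positive'): P(H) ← 0.702·0.2110 / (0.702·0.2110 + 0.211·0.7890) = 0.14812/0.31460 = 0.4708.
Update on result 2 ('positive'): P(H) ← 0.702·0.4708 / (0.702·0.4708 + 0.211·0.5292) = 0.33052/0.44218 = 0.7475.
Update on result 3 ('positive'): P(H) ← 0.702·0.7475 / (0.702·0.7475 + 0.211·0.2525) = 0.52473/0.57802 = 0.9078.

Posterior P(H) ≈ 0.908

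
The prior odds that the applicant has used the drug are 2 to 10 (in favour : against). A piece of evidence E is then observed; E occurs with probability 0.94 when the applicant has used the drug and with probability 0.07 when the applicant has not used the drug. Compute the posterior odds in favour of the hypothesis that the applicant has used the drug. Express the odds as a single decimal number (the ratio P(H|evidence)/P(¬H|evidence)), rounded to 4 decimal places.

Prior odds = 2/10 = 0.20000.
Likelihood ratio for E = 0.94/0.07 = 13.429.
Posterior odds = prior odds × LR = 2.6857.

Posterior odds ≈ 2.6857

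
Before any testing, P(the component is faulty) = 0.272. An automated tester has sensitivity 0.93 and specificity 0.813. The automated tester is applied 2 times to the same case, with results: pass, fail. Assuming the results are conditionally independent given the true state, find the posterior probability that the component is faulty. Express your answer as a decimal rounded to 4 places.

With H the event that the component is faulty, the joint likelihood of the observed sequence is P(data|H) = 0.07·0.93 = 0.065100 and P(data|¬H) = 0.813·0.187 = 0.15203.
Bayes: P(H|data) = 0.272·0.065100 / (0.272·0.065100 + 0.728·0.15203) = 0.017707/0.12839 = 0.1379.

Posterior P(H) ≈ 0.1379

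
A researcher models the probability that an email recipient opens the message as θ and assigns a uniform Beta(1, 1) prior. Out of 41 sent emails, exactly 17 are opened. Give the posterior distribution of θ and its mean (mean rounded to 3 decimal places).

Observing 17 successes and 24 failures updates Beta(1, 1) by adding the success and failure counts to the two shape parameters: α = 1+17 = 18, β = 1+24 = 25.
Posterior mean = α/(α+β) = 18/43 = 0.419.

Posterior: Beta(18, 25); mean ≈ 0.419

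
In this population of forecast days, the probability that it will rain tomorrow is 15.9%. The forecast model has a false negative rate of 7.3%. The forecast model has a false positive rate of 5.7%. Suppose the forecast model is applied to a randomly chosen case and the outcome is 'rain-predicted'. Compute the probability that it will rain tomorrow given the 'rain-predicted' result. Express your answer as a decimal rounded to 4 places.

Let H be the event that it will rain tomorrow. P(H) = 0.159, so P(¬H) = 0.841. With E the 'rain-predicted' result, P(E|H) = 0.927 and P(E|¬H) = 0.057.
P(E) = 0.927·0.159 + 0.057·0.841 = 0.14739 + 0.047937 = 0.19533.
By Bayes' theorem, P(H|E) = 0.14739 / 0.19533 = 0.7546.

P(H | E) ≈ 0.7546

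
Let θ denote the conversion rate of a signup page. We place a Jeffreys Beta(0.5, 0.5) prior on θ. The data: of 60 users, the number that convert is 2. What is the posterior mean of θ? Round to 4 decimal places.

Observing 2 successes and 58 failures updates Beta(0.5, 0.5) by adding the success and failure counts to the two shape parameters: α = 0.5+2 = 2.5, β = 0.5+58 = 58.5.
Posterior mean = α/(α+β) = 2.5/61 = 0.0410.

Posterior mean ≈ 0.0410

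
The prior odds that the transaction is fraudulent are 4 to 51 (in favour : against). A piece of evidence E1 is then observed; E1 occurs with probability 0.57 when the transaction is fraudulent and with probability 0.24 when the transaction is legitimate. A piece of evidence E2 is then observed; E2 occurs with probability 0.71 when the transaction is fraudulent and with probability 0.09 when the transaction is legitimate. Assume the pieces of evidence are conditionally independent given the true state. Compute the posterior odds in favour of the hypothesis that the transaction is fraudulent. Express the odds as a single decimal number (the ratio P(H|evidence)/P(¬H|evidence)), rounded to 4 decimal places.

Posterior odds ≈ 1.4695

Prior odds = 4/51 = 0.078431.
Likelihood ratio for E1 = 0.57/0.24 = 2.3750.
Likelihood ratio for E2 = 0.71/0.09 = 7.8889.
Posterior odds = prior odds × LR₁ × LR₂ = 1.4695.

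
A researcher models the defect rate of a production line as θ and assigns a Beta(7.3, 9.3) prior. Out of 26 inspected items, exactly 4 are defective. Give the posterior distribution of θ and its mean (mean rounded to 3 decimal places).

The binomial likelihood is conjugate to the Beta prior: with 4 successes and 22 failures, the posterior is Beta(7.3+4, 9.3+22) = Beta(11.3, 31.3).
E[θ | data] = 11.3/(11.3+31.3) = 0.265.

Posterior: Beta(11.3, 31.3); mean ≈ 0.265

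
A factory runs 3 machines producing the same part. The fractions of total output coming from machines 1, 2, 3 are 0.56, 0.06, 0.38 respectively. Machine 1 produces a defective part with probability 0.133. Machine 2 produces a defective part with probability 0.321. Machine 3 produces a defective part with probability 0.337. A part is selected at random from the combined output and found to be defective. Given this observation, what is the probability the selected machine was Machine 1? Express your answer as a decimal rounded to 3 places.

P(defective|M1) = 0.133; P(defective|M2) = 0.321; P(defective|M3) = 0.337.
Prior × likelihood for each source: 0.56·0.133=0.07448, 0.06·0.321=0.01926, 0.38·0.337=0.1281. Summing gives P(defective) = 0.22180.
P(Machine 1 | defective) = 0.07448 / 0.22180 = 0.336.

Posterior probability ≈ 0.336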